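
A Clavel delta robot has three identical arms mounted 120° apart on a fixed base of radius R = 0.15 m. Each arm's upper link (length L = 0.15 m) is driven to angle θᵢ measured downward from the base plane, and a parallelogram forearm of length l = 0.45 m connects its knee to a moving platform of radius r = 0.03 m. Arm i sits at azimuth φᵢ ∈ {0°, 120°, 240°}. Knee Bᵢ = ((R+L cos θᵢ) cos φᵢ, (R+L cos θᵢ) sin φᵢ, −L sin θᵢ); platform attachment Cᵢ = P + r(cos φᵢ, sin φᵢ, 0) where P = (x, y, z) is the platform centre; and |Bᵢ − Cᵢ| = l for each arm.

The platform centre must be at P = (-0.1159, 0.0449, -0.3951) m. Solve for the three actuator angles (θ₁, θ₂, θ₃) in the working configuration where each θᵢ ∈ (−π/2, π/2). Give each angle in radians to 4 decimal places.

arm 1 (φ=0.0°): x'=-0.1159, y'=0.0449
  e−x'=0.2359;  (l²−L²−(e−x')²−y'²−z²)/2L = -0.1126
  θ1 = atan2(B,A) + arccos(C/0.4602) = 0.7854
φ2=120.0° → target in arm frame (0.0968, 0.0779)
  A cos θ + B sin θ = C:  0.0232·cos θ + -0.3951·sin θ = 0.0576
  √(A²+B²)=0.3958;  θ2 = -1.5122+1.4247 ≈ -0.0876
arm 3 (φ=240.0°): x'=0.0191, y'=-0.1228
  e−x'=0.1009;  (l²−L²−(e−x')²−y'²−z²)/2L = -0.0046
  θ3 = atan2(B,A) + arccos(C/0.4078) = 0.2614

θ₁ = 0.7854, θ₂ = -0.0876, θ₃ = 0.2614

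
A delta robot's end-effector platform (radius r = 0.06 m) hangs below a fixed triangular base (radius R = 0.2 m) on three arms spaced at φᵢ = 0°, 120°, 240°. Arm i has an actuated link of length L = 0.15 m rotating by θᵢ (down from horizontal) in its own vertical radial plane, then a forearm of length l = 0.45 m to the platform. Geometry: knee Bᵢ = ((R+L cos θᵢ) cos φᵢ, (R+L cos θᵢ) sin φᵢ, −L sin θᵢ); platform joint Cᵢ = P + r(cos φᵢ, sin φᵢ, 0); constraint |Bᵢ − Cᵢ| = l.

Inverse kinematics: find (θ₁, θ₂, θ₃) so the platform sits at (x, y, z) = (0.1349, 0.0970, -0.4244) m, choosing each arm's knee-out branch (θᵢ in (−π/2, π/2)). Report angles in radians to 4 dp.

θ₁ = 0.0871, θ₂ = 0.6108, θ₃ = 1.2217

rotate P by −φ1: (0.1349, 0.0970, -0.4244)
  A=0.0051, B=-0.4244, C=(l²−L²−A²−y'²−z²)/(2L)=-0.0318
  θ1 = atan2(B,A) + arccos(C/0.4244) = 0.0871
arm 2 (φ=120.0°): x'=0.0166, y'=-0.1653
  e−x'=0.1234;  (l²−L²−(e−x')²−y'²−z²)/2L = -0.1423
  γ=atan2(-0.4244,0.1234)=-1.2877;  ψ=arccos(-0.3219)=1.8986;  θ2=γ+ψ≈0.6108
arm 3 (φ=240.0°): x'=-0.1515, y'=0.0683
  e−x'=0.2915;  (l²−L²−(e−x')²−y'²−z²)/2L = -0.2991
  γ=atan2(-0.4244,0.2915)=-0.9690;  ψ=arccos(-0.5810)=2.1907;  θ3=γ+ψ≈1.2217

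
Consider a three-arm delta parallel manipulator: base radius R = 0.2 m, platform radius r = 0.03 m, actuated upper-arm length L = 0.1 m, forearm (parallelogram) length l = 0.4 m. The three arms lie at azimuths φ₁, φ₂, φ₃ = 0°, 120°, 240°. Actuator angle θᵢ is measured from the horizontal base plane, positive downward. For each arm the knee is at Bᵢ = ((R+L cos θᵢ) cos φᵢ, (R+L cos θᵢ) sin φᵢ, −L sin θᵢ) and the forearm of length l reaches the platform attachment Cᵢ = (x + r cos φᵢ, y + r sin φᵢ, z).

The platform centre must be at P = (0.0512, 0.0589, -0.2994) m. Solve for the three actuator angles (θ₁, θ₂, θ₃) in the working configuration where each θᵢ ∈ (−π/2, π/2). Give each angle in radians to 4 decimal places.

rotate P by −φ1: (0.0512, 0.0589, -0.2994)
  A cos θ + B sin θ = C:  0.1188·cos θ + -0.2994·sin θ = 0.2139
  √(A²+B²)=0.3221;  θ1 = -1.1931+0.8446 ≈ -0.3484
rotate P by −φ2: (0.0254, -0.0738, -0.2994)
  A cos θ + B sin θ = C:  0.1446·cos θ + -0.2994·sin θ = 0.1700
  γ=atan2(-0.2994,0.1446)=-1.1209;  ψ=arccos(0.5114)=1.0340;  θ2=γ+ψ≈-0.0869
φ3=240.0° → target in arm frame (-0.0766, 0.0149)
  e−x'=0.2466;  (l²−L²−(e−x')²−y'²−z²)/2L = -0.0034
  γ=atan2(-0.2994,0.2466)=-0.8818;  ψ=arccos(-0.0087)=1.5795;  θ3=γ+ψ≈0.6978

θ₁ = -0.3484, θ₂ = -0.0869, θ₃ = 0.6978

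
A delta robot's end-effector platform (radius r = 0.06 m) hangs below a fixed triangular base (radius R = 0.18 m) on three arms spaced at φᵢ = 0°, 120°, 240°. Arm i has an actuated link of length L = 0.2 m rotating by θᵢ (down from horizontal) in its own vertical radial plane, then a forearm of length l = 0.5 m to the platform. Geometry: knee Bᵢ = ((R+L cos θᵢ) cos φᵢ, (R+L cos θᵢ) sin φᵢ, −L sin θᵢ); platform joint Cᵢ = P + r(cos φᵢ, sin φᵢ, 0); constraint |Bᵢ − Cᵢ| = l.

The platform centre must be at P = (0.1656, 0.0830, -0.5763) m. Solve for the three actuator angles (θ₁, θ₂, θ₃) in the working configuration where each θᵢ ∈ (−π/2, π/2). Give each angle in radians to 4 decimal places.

θ₁ = 0.5238, θ₂ = 1.0472, θ₃ = 1.3964

arm 1 (φ=0.0°): x'=0.1656, y'=0.0830
  A cos θ + B sin θ = C:  -0.0456·cos θ + -0.5763·sin θ = -0.3277
  γ=atan2(-0.5763,-0.0456)=-1.6498;  ψ=arccos(-0.5669)=2.1735;  θ1=γ+ψ≈0.5238
rotate P by −φ2: (-0.0109, -0.1849, -0.5763)
  A=0.1309, B=-0.5763, C=(l²−L²−A²−y'²−z²)/(2L)=-0.4336
  √(A²+B²)=0.5910;  θ2 = -1.3474+2.3946 ≈ 1.0472
rotate P by −φ3: (-0.1547, 0.1019, -0.5763)
  A=0.2747, B=-0.5763, C=(l²−L²−A²−y'²−z²)/(2L)=-0.5199
  √(A²+B²)=0.6384;  θ3 = -1.1260+2.5224 ≈ 1.3964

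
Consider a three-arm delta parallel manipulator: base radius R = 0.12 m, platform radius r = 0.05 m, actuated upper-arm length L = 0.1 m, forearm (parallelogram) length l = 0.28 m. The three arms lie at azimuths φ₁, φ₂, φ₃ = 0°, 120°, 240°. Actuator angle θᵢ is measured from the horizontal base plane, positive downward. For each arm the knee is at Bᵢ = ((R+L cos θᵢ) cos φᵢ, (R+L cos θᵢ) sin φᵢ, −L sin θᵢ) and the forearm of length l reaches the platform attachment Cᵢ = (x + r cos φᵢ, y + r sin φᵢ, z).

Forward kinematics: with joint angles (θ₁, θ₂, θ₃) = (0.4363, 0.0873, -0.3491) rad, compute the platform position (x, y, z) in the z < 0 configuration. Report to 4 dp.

φ1=0.0°: virtual centre (0.1606, 0.0000, -0.0423), radius l
arm 2 at φ=120.0°: ρ2 = 0.1696;  centre 2 = (-0.0848, 0.1469, -0.0087)
centre 3 = (0.1640·cos240.0°, 0.1640·sin240.0°, 0.0342) = (-0.0820, -0.1420, 0.0342)
eliminate P² terms by subtracting sphere 1 from 2 and 3
plane₁₂: -0.4909x+0.2938y+0.0671z = 0.0013
Cramer: x(z) = -0.0018+0.2269z;  y(z) = 0.0014+0.1508z
sphere 1 gives Az²+Bz+C=0 with A=1.0742, B=0.0112, C=-0.0502;  B²−4AC=0.2160;  roots -0.2216, 0.2111;  negative root z = -0.2216
x = -0.0520, y = -0.0321

(-0.0520, -0.0321, -0.2216)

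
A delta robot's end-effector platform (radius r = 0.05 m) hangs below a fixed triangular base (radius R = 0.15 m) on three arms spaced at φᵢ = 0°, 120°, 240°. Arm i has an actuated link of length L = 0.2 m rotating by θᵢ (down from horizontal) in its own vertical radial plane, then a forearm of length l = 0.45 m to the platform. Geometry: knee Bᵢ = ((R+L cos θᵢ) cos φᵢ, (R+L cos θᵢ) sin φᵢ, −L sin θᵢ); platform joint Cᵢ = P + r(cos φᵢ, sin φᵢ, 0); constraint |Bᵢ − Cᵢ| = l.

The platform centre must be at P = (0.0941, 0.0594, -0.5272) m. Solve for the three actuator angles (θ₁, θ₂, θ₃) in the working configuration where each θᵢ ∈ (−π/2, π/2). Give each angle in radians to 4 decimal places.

θ₁ = 0.6108, θ₂ = 0.8726, θ₃ = 1.1342

φ1=0.0° → target in arm frame (0.0941, 0.0594)
  A cos θ + B sin θ = C:  0.0059·cos θ + -0.5272·sin θ = -0.2975
  γ=atan2(-0.5272,0.0059)=-1.5596;  ψ=arccos(-0.5643)=2.1704;  θ1=γ+ψ≈0.6108
φ2=120.0° → target in arm frame (0.0044, -0.1112)
  e−x'=0.0956;  (l²−L²−(e−x')²−y'²−z²)/2L = -0.3424
  θ2 = atan2(B,A) + arccos(C/0.5358) = 0.8726
arm 3 (φ=240.0°): x'=-0.0985, y'=0.0518
  e−x'=0.1985;  (l²−L²−(e−x')²−y'²−z²)/2L = -0.3938
  √(A²+B²)=0.5633;  θ3 = -1.2107+2.3449 ≈ 1.1342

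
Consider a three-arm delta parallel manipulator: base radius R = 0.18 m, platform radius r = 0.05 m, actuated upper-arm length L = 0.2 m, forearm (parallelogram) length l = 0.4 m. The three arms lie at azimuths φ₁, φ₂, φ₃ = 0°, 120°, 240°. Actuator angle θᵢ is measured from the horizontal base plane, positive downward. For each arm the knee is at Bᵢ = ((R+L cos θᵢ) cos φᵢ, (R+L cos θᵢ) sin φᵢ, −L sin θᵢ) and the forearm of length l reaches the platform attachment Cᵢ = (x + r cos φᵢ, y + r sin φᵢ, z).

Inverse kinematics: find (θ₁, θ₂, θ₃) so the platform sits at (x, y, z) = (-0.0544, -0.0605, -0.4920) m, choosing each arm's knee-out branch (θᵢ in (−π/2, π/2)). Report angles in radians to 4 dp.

rotate P by −φ1: (-0.0544, -0.0605, -0.4920)
  A cos θ + B sin θ = C:  0.1844·cos θ + -0.4920·sin θ = -0.3993
  γ=atan2(-0.4920,0.1844)=-1.2122;  ψ=arccos(-0.7600)=2.4341;  θ1=γ+ψ≈1.2219
rotate P by −φ2: (-0.0252, 0.0774, -0.4920)
  e−x'=0.1552;  (l²−L²−(e−x')²−y'²−z²)/2L = -0.3803
  √(A²+B²)=0.5159;  θ2 = -1.2652+2.3998 ≈ 1.1345
arm 3 (φ=240.0°): x'=0.0796, y'=-0.0169
  e−x'=0.0504;  (l²−L²−(e−x')²−y'²−z²)/2L = -0.3122
  γ=atan2(-0.4920,0.0504)=-1.4687;  ψ=arccos(-0.6313)=2.2540;  θ3=γ+ψ≈0.7853

θ₁ = 1.2219, θ₂ = 1.1345, θ₃ = 0.7853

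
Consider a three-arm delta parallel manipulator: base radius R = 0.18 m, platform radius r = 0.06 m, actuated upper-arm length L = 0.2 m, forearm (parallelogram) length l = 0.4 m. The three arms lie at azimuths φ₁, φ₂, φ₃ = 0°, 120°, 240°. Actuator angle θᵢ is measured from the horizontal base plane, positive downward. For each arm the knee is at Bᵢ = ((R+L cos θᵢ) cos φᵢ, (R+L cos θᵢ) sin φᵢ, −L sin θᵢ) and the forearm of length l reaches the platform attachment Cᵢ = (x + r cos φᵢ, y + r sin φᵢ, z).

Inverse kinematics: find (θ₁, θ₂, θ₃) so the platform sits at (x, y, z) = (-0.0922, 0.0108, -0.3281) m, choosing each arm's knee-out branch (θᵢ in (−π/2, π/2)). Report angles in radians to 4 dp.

θ₁ = 0.7855, θ₂ = 0.1745, θ₃ = 0.2621

rotate P by −φ1: (-0.0922, 0.0108, -0.3281)
  e−x'=0.2122;  (l²−L²−(e−x')²−y'²−z²)/2L = -0.0820
  γ=atan2(-0.3281,0.2122)=-0.9967;  ψ=arccos(-0.2098)=1.7822;  θ1=γ+ψ≈0.7855
arm 2 (φ=120.0°): x'=0.0555, y'=0.0744
  A=0.0645, B=-0.3281, C=(l²−L²−A²−y'²−z²)/(2L)=0.0066
  √(A²+B²)=0.3344;  θ2 = -1.3765+1.5510 ≈ 0.1745
rotate P by −φ3: (0.0367, -0.0852, -0.3281)
  e−x'=0.0833;  (l²−L²−(e−x')²−y'²−z²)/2L = -0.0046
  θ3 = atan2(B,A) + arccos(C/0.3385) = 0.2621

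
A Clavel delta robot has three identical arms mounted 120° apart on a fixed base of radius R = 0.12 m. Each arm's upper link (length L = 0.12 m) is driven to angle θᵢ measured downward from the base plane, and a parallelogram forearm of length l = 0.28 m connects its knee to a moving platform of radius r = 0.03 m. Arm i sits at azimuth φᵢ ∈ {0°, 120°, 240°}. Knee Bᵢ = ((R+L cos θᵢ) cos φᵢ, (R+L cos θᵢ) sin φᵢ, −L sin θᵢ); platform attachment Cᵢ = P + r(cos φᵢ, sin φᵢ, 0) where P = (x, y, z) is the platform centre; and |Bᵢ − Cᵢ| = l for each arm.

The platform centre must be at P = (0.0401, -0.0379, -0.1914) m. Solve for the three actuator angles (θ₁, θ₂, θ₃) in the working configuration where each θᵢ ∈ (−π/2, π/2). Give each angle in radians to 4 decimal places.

rotate P by −φ1: (0.0401, -0.0379, -0.1914)
  e−x'=0.0499;  (l²−L²−(e−x')²−y'²−z²)/2L = 0.0977
  √(A²+B²)=0.1978;  θ1 = -1.3158+1.0544 ≈ -0.2614
rotate P by −φ2: (-0.0529, -0.0158, -0.1914)
  A=0.1429, B=-0.1914, C=(l²−L²−A²−y'²−z²)/(2L)=0.0279
  γ=atan2(-0.1914,0.1429)=-0.9296;  ψ=arccos(0.1170)=1.4536;  θ2=γ+ψ≈0.5240
rotate P by −φ3: (0.0128, 0.0537, -0.1914)
  e−x'=0.0772;  (l²−L²−(e−x')²−y'²−z²)/2L = 0.0772
  γ=atan2(-0.1914,0.0772)=-1.1873;  ψ=arccos(0.3739)=1.1876;  θ3=γ+ψ≈0.0003

θ₁ = -0.2614, θ₂ = 0.5240, θ₃ = 0.0003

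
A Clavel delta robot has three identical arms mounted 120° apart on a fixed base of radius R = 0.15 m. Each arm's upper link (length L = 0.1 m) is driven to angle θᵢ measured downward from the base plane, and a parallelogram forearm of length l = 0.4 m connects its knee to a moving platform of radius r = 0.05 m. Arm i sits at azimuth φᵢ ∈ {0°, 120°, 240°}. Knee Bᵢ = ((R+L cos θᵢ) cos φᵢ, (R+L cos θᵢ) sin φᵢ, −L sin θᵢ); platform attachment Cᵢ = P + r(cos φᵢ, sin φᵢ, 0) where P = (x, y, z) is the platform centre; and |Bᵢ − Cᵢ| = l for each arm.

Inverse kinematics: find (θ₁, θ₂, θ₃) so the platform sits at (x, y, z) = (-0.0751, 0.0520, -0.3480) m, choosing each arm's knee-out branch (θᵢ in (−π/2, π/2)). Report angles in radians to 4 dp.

θ₁ = 0.5236, θ₂ = -0.3489, θ₃ = 0.1749

φ1=0.0° → target in arm frame (-0.0751, 0.0520)
  A=0.1751, B=-0.3480, C=(l²−L²−A²−y'²−z²)/(2L)=-0.0223
  √(A²+B²)=0.3896;  θ1 = -1.1046+1.6282 ≈ 0.5236
φ2=120.0° → target in arm frame (0.0826, 0.0390)
  A cos θ + B sin θ = C:  0.0174·cos θ + -0.3480·sin θ = 0.1353
  γ=atan2(-0.3480,0.0174)=-1.5208;  ψ=arccos(0.3884)=1.1719;  θ2=γ+ψ≈-0.3489
φ3=240.0° → target in arm frame (-0.0075, -0.0910)
  A=0.1075, B=-0.3480, C=(l²−L²−A²−y'²−z²)/(2L)=0.0453
  θ3 = atan2(B,A) + arccos(C/0.3642) = 0.1749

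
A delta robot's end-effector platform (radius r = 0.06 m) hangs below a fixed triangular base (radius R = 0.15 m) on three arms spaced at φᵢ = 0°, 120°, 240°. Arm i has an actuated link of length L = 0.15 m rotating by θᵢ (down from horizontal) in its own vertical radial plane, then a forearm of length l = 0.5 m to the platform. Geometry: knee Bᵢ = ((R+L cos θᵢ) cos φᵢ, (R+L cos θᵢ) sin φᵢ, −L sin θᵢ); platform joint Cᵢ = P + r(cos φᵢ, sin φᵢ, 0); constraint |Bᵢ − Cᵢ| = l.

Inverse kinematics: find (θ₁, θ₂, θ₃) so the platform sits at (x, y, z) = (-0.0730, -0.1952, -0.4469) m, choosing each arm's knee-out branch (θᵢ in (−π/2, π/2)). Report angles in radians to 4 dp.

arm 1 (φ=0.0°): x'=-0.0730, y'=-0.1952
  A cos θ + B sin θ = C:  0.1630·cos θ + -0.4469·sin θ = -0.1230
  θ1 = atan2(B,A) + arccos(C/0.4757) = 0.6112
arm 2 (φ=120.0°): x'=-0.1325, y'=0.1608
  A cos θ + B sin θ = C:  0.2225·cos θ + -0.4469·sin θ = -0.1587
  γ=atan2(-0.4469,0.2225)=-1.1088;  ψ=arccos(-0.3179)=1.8943;  θ2=γ+ψ≈0.7855
rotate P by −φ3: (0.2055, 0.0344, -0.4469)
  A cos θ + B sin θ = C:  -0.1155·cos θ + -0.4469·sin θ = 0.0442
  √(A²+B²)=0.4616;  θ3 = -1.8238+1.4750 ≈ -0.3488

θ₁ = 0.6112, θ₂ = 0.7855, θ₃ = -0.3488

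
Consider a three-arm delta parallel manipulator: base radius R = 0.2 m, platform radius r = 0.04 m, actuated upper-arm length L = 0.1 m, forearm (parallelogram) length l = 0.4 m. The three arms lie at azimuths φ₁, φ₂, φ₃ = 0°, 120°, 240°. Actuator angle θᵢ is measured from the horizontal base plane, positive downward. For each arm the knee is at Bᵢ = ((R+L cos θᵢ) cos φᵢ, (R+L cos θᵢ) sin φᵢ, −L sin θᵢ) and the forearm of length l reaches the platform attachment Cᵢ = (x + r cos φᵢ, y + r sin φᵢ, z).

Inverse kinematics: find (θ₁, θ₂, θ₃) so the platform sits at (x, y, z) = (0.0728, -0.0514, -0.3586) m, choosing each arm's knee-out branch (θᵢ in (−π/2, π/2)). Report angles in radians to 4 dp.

rotate P by −φ1: (0.0728, -0.0514, -0.3586)
  A cos θ + B sin θ = C:  0.0872·cos θ + -0.3586·sin θ = 0.0558
  γ=atan2(-0.3586,0.0872)=-1.3323;  ψ=arccos(0.1512)=1.4190;  θ1=γ+ψ≈0.0868
arm 2 (φ=120.0°): x'=-0.0809, y'=-0.0373
  A=0.2409, B=-0.3586, C=(l²−L²−A²−y'²−z²)/(2L)=-0.1901
  √(A²+B²)=0.4320;  θ2 = -0.9792+2.0265 ≈ 1.0473
arm 3 (φ=240.0°): x'=0.0081, y'=0.0887
  e−x'=0.1519;  (l²−L²−(e−x')²−y'²−z²)/2L = -0.0477
  θ3 = atan2(B,A) + arccos(C/0.3894) = 0.5234

θ₁ = 0.0868, θ₂ = 1.0473, θ₃ = 0.5234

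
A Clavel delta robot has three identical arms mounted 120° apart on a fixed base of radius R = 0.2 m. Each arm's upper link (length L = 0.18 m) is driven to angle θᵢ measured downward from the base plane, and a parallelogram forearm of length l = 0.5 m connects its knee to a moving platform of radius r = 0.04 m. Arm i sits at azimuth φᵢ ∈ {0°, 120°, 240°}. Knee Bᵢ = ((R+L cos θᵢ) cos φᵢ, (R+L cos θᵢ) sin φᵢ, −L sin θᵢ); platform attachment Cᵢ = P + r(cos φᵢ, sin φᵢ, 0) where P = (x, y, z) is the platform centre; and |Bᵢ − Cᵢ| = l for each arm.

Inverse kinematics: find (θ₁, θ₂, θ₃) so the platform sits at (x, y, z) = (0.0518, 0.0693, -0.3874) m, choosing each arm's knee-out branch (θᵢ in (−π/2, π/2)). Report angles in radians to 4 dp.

θ₁ = -0.0877, θ₂ = -0.0002, θ₃ = 0.5236

rotate P by −φ1: (0.0518, 0.0693, -0.3874)
  e−x'=0.1082;  (l²−L²−(e−x')²−y'²−z²)/2L = 0.1417
  θ1 = atan2(B,A) + arccos(C/0.4022) = -0.0877
arm 2 (φ=120.0°): x'=0.0341, y'=-0.0795
  A=0.1259, B=-0.3874, C=(l²−L²−A²−y'²−z²)/(2L)=0.1260
  θ2 = atan2(B,A) + arccos(C/0.4073) = -0.0002
φ3=240.0° → target in arm frame (-0.0859, 0.0102)
  e−x'=0.2459;  (l²−L²−(e−x')²−y'²−z²)/2L = 0.0193
  γ=atan2(-0.3874,0.2459)=-1.0052;  ψ=arccos(0.0420)=1.5288;  θ3=γ+ψ≈0.5236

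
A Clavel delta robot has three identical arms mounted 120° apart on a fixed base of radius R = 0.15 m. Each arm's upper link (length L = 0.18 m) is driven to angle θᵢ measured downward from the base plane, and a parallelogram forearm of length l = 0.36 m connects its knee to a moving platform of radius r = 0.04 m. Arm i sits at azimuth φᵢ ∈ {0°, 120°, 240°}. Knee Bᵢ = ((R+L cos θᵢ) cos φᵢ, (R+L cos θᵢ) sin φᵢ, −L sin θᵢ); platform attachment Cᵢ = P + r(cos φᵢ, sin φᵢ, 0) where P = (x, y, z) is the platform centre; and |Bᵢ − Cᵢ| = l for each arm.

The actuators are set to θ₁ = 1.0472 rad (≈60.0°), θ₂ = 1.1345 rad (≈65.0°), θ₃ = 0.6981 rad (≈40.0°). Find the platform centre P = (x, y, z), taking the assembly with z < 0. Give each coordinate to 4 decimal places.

O1 = (0.2000·cos0.0°, 0.2000·sin0.0°, -0.1559) = (0.2000, 0.0000, -0.1559)
φ2=120.0°: virtual centre (-0.0930, 0.1611, -0.1631), radius l
O3 = (0.2479·cos240.0°, 0.2479·sin240.0°, -0.1157) = (-0.1239, -0.2147, -0.1157)
|O₂|²−|O₁|² = -0.0031;  |O₃|²−|O₁|² = 0.0105
plane₁₂: -0.5861x+0.3223y+-0.0145z = -0.0031
Cramer: x(z) = -0.0045+0.0427z;  y(z) = -0.0177+0.1227z
sphere 1 gives Az²+Bz+C=0 with A=1.0169, B=0.2899, C=-0.0632;  B²−4AC=0.3410;  roots -0.4297, 0.1446;  negative root z = -0.4297
x = -0.0229, y = -0.0705

(-0.0229, -0.0705, -0.4297)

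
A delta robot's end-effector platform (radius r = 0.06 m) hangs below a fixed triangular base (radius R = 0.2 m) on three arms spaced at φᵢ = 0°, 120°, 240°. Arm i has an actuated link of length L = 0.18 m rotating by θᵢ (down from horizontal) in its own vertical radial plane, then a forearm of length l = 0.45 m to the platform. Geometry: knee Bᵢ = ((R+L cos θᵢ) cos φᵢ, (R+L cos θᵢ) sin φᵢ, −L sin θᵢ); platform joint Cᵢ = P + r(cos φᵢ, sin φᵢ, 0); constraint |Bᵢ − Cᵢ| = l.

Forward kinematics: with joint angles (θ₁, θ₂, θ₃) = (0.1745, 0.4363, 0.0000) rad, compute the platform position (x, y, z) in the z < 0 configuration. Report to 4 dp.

(0.0076, -0.0543, -0.3532)

S1 = (0.3173·cos0.0°, 0.3173·sin0.0°, -0.0313) = (0.3173, 0.0000, -0.0313)
S2 = (0.3031·cos120.0°, 0.3031·sin120.0°, -0.0761) = (-0.1516, 0.2625, -0.0761)
S3 = (0.3200·cos240.0°, 0.3200·sin240.0°, 0.0000) = (-0.1600, -0.2771, 0.0000)
|S₂|²−|S₁|² = -0.0040;  |S₃|²−|S₁|² = 0.0008
[-0.9377 0.5251 -0.0896]·P = -0.0040;  [-0.9545 -0.5543 0.0625]·P = 0.0008
det = 1.0209;  x = 0.0018+-0.0165z,  y = -0.0044+0.1412z
sphere 1 gives Az²+Bz+C=0 with A=1.0202, B=0.0717, C=-0.1020;  B²−4AC=0.4212;  roots -0.3532, 0.2829;  negative root z = -0.3532
x = 0.0076, y = -0.0543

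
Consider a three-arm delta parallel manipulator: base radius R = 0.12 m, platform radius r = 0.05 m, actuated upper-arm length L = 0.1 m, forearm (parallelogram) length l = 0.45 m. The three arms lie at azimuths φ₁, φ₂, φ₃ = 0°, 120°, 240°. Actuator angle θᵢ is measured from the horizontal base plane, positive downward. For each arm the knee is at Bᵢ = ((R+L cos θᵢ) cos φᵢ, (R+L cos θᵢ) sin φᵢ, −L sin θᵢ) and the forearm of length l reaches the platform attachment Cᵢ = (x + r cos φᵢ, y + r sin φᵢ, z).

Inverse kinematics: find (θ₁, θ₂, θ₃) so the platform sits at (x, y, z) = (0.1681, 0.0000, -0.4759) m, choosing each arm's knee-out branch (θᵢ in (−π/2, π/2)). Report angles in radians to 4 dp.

rotate P by −φ1: (0.1681, 0.0000, -0.4759)
  A=-0.0981, B=-0.4759, C=(l²−L²−A²−y'²−z²)/(2L)=-0.2180
  √(A²+B²)=0.4859;  θ1 = -1.7741+2.0361 ≈ 0.2620
rotate P by −φ2: (-0.0840, -0.1456, -0.4759)
  e−x'=0.1540;  (l²−L²−(e−x')²−y'²−z²)/2L = -0.3945
  γ=atan2(-0.4759,0.1540)=-1.2577;  ψ=arccos(-0.7887)=2.4795;  θ2=γ+ψ≈1.2218
arm 3 (φ=240.0°): x'=-0.0841, y'=0.1456
  e−x'=0.1541;  (l²−L²−(e−x')²−y'²−z²)/2L = -0.3945
  θ3 = atan2(B,A) + arccos(C/0.5002) = 1.2218

θ₁ = 0.2620, θ₂ = 1.2218, θ₃ = 1.2218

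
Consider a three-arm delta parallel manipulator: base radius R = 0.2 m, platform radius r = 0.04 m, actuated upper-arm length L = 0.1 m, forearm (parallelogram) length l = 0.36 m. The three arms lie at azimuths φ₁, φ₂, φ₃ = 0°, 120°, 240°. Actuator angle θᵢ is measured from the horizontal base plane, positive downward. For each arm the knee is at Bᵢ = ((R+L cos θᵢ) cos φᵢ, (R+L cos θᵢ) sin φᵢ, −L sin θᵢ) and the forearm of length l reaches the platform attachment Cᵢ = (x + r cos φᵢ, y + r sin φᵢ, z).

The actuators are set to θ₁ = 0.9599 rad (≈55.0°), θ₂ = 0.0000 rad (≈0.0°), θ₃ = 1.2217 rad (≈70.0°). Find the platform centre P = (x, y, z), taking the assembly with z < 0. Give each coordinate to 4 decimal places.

(-0.0301, 0.1014, -0.3229)

arm 1 at φ=0.0°: e+L cos θ1 = 0.2174;  centre 1 = (0.2174, 0.0000, -0.0819)
arm 2 at φ=120.0°: e+L cos θ2 = 0.2600;  centre 2 = (-0.1300, 0.2252, 0.0000)
centre 3 = (0.1942·cos240.0°, 0.1942·sin240.0°, -0.0940) = (-0.0971, -0.1682, -0.0940)
|centre ₂|²−|centre ₁|² = 0.0136;  |centre ₃|²−|centre ₁|² = -0.0074
plane₁₂: -0.6947x+0.4503y+0.1638z = 0.0136
Cramer: x(z) = -0.0024+0.0856z;  y(z) = 0.0266-0.2317z
sphere 1 gives Az²+Bz+C=0 with A=1.0610, B=0.1139, C=-0.0739;  B²−4AC=0.3265;  roots -0.3229, 0.2156;  negative root z = -0.3229
x = -0.0301, y = 0.1014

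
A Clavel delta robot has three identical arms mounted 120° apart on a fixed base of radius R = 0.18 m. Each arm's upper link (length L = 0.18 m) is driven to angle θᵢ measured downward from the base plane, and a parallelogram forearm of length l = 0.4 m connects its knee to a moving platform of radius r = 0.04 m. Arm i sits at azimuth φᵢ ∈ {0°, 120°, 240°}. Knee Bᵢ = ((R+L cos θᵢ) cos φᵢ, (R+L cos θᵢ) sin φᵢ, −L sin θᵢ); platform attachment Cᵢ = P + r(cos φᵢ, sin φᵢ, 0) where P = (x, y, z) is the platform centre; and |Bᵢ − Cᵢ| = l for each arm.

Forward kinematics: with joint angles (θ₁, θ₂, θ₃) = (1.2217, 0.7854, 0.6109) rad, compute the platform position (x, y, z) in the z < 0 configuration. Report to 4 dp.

(-0.0989, -0.0254, -0.4319)

arm 1 at φ=0.0°: e+L cos θ1 = 0.2016;  centre 1 = (0.2016, 0.0000, -0.1691)
φ2=120.0°: virtual centre (-0.1336, 0.2315, -0.1273), radius l
φ3=240.0°: virtual centre (-0.1437, -0.2489, -0.1032), radius l
eliminate P² terms by subtracting sphere 1 from 2 and 3
[-0.6704 0.4629 0.0837]·P = 0.0184;  [-0.6906 -0.4979 0.1318]·P = 0.0240
det = 0.6535;  x = -0.0311+0.1572z,  y = -0.0052+0.0467z
quadratic in z: (1.0269)z²+(0.2647)z+(-0.0773)=0, √Δ=0.6224 → z ∈ {-0.4319, 0.1742}; z = -0.4319 (taking z<0)
x = -0.0989, y = -0.0254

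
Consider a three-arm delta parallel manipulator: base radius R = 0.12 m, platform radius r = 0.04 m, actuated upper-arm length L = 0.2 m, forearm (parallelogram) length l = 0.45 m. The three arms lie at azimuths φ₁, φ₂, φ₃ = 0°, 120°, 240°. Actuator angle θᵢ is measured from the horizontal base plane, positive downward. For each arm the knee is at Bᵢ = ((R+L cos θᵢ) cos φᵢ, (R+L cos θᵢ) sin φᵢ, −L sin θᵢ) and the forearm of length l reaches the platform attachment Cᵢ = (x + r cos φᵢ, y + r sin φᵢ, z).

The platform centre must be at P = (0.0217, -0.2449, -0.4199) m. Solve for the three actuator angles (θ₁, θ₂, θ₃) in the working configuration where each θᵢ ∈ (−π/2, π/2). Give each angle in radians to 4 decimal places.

θ₁ = 0.6106, θ₂ = 1.2214, θ₃ = -0.0002

rotate P by −φ1: (0.0217, -0.2449, -0.4199)
  A=0.0583, B=-0.4199, C=(l²−L²−A²−y'²−z²)/(2L)=-0.1930
  √(A²+B²)=0.4239;  θ1 = -1.4328+2.0434 ≈ 0.6106
φ2=120.0° → target in arm frame (-0.2229, 0.1037)
  A=0.3029, B=-0.4199, C=(l²−L²−A²−y'²−z²)/(2L)=-0.2908
  √(A²+B²)=0.5178;  θ2 = -0.9458+2.1672 ≈ 1.2214
rotate P by −φ3: (0.2012, 0.1412, -0.4199)
  e−x'=-0.1212;  (l²−L²−(e−x')²−y'²−z²)/2L = -0.1212
  γ=atan2(-0.4199,-0.1212)=-1.8519;  ψ=arccos(-0.2772)=1.8517;  θ3=γ+ψ≈-0.0002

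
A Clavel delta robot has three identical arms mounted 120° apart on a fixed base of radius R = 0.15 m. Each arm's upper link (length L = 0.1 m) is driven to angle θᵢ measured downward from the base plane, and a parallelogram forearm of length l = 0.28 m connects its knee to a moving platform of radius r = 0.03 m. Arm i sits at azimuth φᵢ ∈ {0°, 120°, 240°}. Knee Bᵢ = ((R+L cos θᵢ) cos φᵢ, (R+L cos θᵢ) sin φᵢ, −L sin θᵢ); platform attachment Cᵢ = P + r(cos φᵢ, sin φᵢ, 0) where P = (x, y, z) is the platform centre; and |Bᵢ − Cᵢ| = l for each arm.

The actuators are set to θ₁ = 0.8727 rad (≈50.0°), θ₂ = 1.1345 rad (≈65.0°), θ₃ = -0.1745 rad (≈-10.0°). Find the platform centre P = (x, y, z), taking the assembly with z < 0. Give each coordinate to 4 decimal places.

(-0.0277, -0.0945, -0.2332)

O1 = (0.1843·cos0.0°, 0.1843·sin0.0°, -0.0766) = (0.1843, 0.0000, -0.0766)
O2 = (0.1623·cos120.0°, 0.1623·sin120.0°, -0.0906) = (-0.0811, 0.1405, -0.0906)
O3 = (0.2185·cos240.0°, 0.2185·sin240.0°, 0.0174) = (-0.1092, -0.1892, 0.0174)
eliminate P² terms by subtracting sphere 1 from 2 and 3
plane₁₂: -0.5308x+0.2810y+-0.0281z = -0.0053
det = 0.3658;  x = -0.0008+0.1154z,  y = -0.0204+0.3177z
into |P−O₁|² = l²: 1.1142z² + 0.0976z + -0.0378 = 0;  Δ = 0.1782;  z = -0.2332 or 0.1457 → z<0 root = -0.2332
x = -0.0277, y = -0.0945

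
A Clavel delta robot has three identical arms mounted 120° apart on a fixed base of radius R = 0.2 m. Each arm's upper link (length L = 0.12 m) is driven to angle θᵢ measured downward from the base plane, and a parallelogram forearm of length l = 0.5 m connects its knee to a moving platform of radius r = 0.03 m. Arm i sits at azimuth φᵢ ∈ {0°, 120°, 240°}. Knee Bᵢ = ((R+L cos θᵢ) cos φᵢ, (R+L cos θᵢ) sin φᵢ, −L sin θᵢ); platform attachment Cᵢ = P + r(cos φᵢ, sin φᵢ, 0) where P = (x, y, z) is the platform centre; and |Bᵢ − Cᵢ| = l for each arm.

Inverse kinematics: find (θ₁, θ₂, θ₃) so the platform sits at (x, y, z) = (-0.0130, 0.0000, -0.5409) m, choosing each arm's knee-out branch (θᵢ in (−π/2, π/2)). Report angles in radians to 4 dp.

θ₁ = 1.0472, θ₂ = 0.9599, θ₃ = 0.9599

rotate P by −φ1: (-0.0130, 0.0000, -0.5409)
  e−x'=0.1830;  (l²−L²−(e−x')²−y'²−z²)/2L = -0.3769
  γ=atan2(-0.5409,0.1830)=-1.2446;  ψ=arccos(-0.6601)=2.2917;  θ1=γ+ψ≈1.0472
arm 2 (φ=120.0°): x'=0.0065, y'=0.0113
  A cos θ + B sin θ = C:  0.1635·cos θ + -0.5409·sin θ = -0.3493
  θ2 = atan2(B,A) + arccos(C/0.5651) = 0.9599
rotate P by −φ3: (0.0065, -0.0113, -0.5409)
  A=0.1635, B=-0.5409, C=(l²−L²−A²−y'²−z²)/(2L)=-0.3493
  √(A²+B²)=0.5651;  θ3 = -1.2773+2.2372 ≈ 0.9599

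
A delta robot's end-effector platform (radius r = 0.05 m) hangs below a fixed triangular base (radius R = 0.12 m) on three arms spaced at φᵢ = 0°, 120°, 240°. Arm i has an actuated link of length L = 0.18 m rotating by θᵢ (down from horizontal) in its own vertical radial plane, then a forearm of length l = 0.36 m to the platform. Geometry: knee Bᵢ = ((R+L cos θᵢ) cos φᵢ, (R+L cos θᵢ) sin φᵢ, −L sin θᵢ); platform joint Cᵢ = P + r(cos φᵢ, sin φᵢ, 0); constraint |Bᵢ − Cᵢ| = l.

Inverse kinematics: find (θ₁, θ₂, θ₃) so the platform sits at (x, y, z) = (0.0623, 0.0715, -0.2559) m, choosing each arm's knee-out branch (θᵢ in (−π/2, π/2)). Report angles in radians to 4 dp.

arm 1 (φ=0.0°): x'=0.0623, y'=0.0715
  e−x'=0.0077;  (l²−L²−(e−x')²−y'²−z²)/2L = 0.0737
  θ1 = atan2(B,A) + arccos(C/0.2560) = -0.2621
φ2=120.0° → target in arm frame (0.0308, -0.0897)
  e−x'=0.0392;  (l²−L²−(e−x')²−y'²−z²)/2L = 0.0615
  θ2 = atan2(B,A) + arccos(C/0.2589) = -0.0876
φ3=240.0° → target in arm frame (-0.0931, 0.0182)
  e−x'=0.1631;  (l²−L²−(e−x')²−y'²−z²)/2L = 0.0133
  θ3 = atan2(B,A) + arccos(C/0.3034) = 0.5235

θ₁ = -0.2621, θ₂ = -0.0876, θ₃ = 0.5235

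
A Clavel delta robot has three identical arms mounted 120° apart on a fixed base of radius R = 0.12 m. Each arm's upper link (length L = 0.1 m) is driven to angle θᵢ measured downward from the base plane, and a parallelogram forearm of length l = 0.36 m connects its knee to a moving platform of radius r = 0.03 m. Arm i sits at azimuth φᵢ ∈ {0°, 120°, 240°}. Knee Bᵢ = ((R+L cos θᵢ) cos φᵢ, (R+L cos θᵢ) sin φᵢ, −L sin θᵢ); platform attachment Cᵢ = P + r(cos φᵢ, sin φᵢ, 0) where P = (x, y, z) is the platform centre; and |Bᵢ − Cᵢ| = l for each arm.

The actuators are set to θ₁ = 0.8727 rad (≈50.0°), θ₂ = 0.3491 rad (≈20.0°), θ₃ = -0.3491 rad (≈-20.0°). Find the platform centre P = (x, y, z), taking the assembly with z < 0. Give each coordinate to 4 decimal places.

(-0.1084, -0.0673, -0.3134)

arm 1 at φ=0.0°: (R−r)+L cos θ1 = 0.1543;  S1 = (0.1543, 0.0000, -0.0766)
S2 = (0.1840·cos120.0°, 0.1840·sin120.0°, -0.0342) = (-0.0920, 0.1593, -0.0342)
φ3=240.0°: virtual centre (-0.0920, -0.1593, 0.0342), radius l
eliminate P² terms by subtracting sphere 1 from 2 and 3
[-0.4925 0.3186 0.0848]·P = 0.0053;  [-0.4925 -0.3186 0.2216]·P = 0.0053
Cramer: x(z) = -0.0109+0.3111z;  y(z) = 0.0000+0.2147z
quadratic in z: (1.1429)z²+(0.0505)z+(-0.0965)=0, √Δ=0.6660 → z ∈ {-0.3134, 0.2693}; z = -0.3134 (taking z<0)
x = -0.1084, y = -0.0673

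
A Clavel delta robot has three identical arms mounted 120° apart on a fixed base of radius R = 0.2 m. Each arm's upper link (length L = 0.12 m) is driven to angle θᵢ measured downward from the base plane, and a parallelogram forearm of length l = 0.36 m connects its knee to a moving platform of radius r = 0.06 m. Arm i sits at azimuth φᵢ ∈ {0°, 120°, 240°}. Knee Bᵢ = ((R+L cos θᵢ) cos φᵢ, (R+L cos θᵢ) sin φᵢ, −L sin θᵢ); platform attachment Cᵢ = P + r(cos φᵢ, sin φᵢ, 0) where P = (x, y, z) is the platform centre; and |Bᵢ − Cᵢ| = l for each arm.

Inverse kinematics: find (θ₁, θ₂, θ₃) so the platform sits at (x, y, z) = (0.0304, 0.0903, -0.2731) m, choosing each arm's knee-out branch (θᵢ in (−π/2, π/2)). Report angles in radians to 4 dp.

φ1=0.0° → target in arm frame (0.0304, 0.0903)
  A cos θ + B sin θ = C:  0.1096·cos θ + -0.2731·sin θ = 0.0852
  γ=atan2(-0.2731,0.1096)=-1.1892;  ψ=arccos(0.2896)=1.2770;  θ1=γ+ψ≈0.0879
φ2=120.0° → target in arm frame (0.0630, -0.0715)
  A=0.0770, B=-0.2731, C=(l²−L²−A²−y'²−z²)/(2L)=0.1232
  θ2 = atan2(B,A) + arccos(C/0.2837) = -0.1745
φ3=240.0° → target in arm frame (-0.0934, -0.0188)
  A=0.2334, B=-0.2731, C=(l²−L²−A²−y'²−z²)/(2L)=-0.0592
  √(A²+B²)=0.3592;  θ3 = -0.8636+1.7364 ≈ 0.8728

θ₁ = 0.0879, θ₂ = -0.1745, θ₃ = 0.8728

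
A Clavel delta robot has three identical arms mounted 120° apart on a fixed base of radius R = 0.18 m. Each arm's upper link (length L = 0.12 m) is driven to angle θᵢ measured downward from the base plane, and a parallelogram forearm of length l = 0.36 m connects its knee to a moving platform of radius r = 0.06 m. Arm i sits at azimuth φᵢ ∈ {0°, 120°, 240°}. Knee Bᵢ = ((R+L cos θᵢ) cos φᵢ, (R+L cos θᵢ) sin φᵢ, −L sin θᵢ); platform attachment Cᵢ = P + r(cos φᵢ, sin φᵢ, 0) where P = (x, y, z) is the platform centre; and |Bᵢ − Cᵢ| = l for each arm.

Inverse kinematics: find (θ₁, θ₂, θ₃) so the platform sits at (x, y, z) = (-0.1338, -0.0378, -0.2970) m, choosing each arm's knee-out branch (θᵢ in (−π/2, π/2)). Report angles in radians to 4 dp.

θ₁ = 1.1344, θ₂ = 0.2617, θ₃ = -0.1743

rotate P by −φ1: (-0.1338, -0.0378, -0.2970)
  A cos θ + B sin θ = C:  0.2538·cos θ + -0.2970·sin θ = -0.1619
  γ=atan2(-0.2970,0.2538)=-0.8637;  ψ=arccos(-0.4144)=1.9981;  θ1=γ+ψ≈1.1344
rotate P by −φ2: (0.0342, 0.1348, -0.2970)
  e−x'=0.0858;  (l²−L²−(e−x')²−y'²−z²)/2L = 0.0061
  √(A²+B²)=0.3092;  θ2 = -1.2895+1.5511 ≈ 0.2617
rotate P by −φ3: (0.0996, -0.0970, -0.2970)
  A cos θ + B sin θ = C:  0.0204·cos θ + -0.2970·sin θ = 0.0716
  √(A²+B²)=0.2977;  θ3 = -1.5023+1.3281 ≈ -0.1743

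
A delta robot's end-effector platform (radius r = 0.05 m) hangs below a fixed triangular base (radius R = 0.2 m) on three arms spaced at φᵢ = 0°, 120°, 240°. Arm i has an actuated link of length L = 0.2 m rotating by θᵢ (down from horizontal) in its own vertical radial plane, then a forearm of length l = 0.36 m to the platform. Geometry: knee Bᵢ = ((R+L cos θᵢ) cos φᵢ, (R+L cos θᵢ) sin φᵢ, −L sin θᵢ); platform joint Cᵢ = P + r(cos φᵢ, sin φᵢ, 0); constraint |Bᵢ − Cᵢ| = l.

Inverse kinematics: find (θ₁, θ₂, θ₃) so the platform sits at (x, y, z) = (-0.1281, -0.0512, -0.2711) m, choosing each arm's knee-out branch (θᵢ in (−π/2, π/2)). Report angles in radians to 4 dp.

θ₁ = 1.2217, θ₂ = 0.6109, θ₃ = 0.0876

rotate P by −φ1: (-0.1281, -0.0512, -0.2711)
  A cos θ + B sin θ = C:  0.2781·cos θ + -0.2711·sin θ = -0.1596
  θ1 = atan2(B,A) + arccos(C/0.3884) = 1.2217
φ2=120.0° → target in arm frame (0.0197, 0.1365)
  A=0.1303, B=-0.2711, C=(l²−L²−A²−y'²−z²)/(2L)=-0.0488
  θ2 = atan2(B,A) + arccos(C/0.3008) = 0.6109
φ3=240.0° → target in arm frame (0.1084, -0.0853)
  A cos θ + B sin θ = C:  0.0416·cos θ + -0.2711·sin θ = 0.0177
  θ3 = atan2(B,A) + arccos(C/0.2743) = 0.0876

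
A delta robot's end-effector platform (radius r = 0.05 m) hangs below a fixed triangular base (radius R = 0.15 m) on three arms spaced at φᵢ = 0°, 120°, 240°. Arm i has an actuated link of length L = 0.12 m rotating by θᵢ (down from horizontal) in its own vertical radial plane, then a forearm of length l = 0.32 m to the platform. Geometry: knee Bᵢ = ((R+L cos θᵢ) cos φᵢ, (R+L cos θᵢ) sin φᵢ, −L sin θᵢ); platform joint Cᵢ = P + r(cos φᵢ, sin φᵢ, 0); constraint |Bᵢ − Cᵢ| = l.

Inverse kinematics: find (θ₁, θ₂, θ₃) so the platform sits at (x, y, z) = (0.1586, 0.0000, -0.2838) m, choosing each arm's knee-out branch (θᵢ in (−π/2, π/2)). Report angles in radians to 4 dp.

arm 1 (φ=0.0°): x'=0.1586, y'=0.0000
  e−x'=-0.0586;  (l²−L²−(e−x')²−y'²−z²)/2L = 0.0168
  θ1 = atan2(B,A) + arccos(C/0.2898) = -0.2615
φ2=120.0° → target in arm frame (-0.0793, -0.1374)
  e−x'=0.1793;  (l²−L²−(e−x')²−y'²−z²)/2L = -0.1815
  γ=atan2(-0.2838,0.1793)=-1.0073;  ψ=arccos(-0.5406)=2.1420;  θ2=γ+ψ≈1.1346
φ3=240.0° → target in arm frame (-0.0793, 0.1374)
  A=0.1793, B=-0.2838, C=(l²−L²−A²−y'²−z²)/(2L)=-0.1815
  γ=atan2(-0.2838,0.1793)=-1.0073;  ψ=arccos(-0.5406)=2.1420;  θ3=γ+ψ≈1.1346

θ₁ = -0.2615, θ₂ = 1.1346, θ₃ = 1.1346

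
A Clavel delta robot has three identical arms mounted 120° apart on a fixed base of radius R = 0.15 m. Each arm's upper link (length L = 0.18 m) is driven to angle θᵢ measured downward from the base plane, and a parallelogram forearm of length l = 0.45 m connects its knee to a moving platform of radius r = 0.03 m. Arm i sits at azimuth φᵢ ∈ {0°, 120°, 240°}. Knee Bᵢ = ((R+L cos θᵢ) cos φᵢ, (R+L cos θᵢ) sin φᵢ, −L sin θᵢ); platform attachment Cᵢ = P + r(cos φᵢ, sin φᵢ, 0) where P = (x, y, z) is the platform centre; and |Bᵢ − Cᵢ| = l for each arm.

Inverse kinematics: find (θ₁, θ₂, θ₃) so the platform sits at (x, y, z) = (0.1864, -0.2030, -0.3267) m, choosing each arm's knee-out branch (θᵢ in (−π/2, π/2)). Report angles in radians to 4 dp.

arm 1 (φ=0.0°): x'=0.1864, y'=-0.2030
  e−x'=-0.0664;  (l²−L²−(e−x')²−y'²−z²)/2L = 0.0493
  √(A²+B²)=0.3334;  θ1 = -1.7713+1.4224 ≈ -0.3489
arm 2 (φ=120.0°): x'=-0.2690, y'=-0.0599
  e−x'=0.3890;  (l²−L²−(e−x')²−y'²−z²)/2L = -0.2543
  θ2 = atan2(B,A) + arccos(C/0.5080) = 1.3965
arm 3 (φ=240.0°): x'=0.0826, y'=0.2629
  e−x'=0.0374;  (l²−L²−(e−x')²−y'²−z²)/2L = -0.0199
  √(A²+B²)=0.3288;  θ3 = -1.4568+1.6313 ≈ 0.1745

θ₁ = -0.3489, θ₂ = 1.3965, θ₃ = 0.1745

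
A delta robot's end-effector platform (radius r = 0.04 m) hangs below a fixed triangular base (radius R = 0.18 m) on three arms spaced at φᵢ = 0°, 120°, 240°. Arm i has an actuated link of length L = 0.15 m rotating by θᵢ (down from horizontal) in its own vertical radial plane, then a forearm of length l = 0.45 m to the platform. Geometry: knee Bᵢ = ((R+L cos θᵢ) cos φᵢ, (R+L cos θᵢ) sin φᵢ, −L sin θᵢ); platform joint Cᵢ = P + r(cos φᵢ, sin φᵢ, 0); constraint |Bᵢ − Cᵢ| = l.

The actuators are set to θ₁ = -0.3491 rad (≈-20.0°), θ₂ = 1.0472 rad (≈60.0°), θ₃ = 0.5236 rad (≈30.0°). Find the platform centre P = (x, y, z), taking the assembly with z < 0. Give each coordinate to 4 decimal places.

(0.1616, -0.0780, -0.3755)

arm 1 at φ=0.0°: e+L cos θ1 = 0.2810;  S1 = (0.2810, 0.0000, 0.0513)
arm 2 at φ=120.0°: e+L cos θ2 = 0.2150;  S2 = (-0.1075, 0.1862, -0.1299)
φ3=240.0°: virtual centre (-0.1350, -0.2337, -0.0750), radius l
|S₂|²−|S₁|² = -0.0185;  |S₃|²−|S₁|² = -0.0031
[-0.7769 0.3724 -0.3624]·P = -0.0185;  [-0.8318 -0.4675 -0.2526]·P = -0.0031
Cramer: x(z) = 0.0145-0.3916z;  y(z) = -0.0193+0.1563z
sphere 1 gives Az²+Bz+C=0 with A=1.1778, B=0.1000, C=-0.1285;  B²−4AC=0.6155;  roots -0.3755, 0.2906;  negative root z = -0.3755
x = 0.1616, y = -0.0780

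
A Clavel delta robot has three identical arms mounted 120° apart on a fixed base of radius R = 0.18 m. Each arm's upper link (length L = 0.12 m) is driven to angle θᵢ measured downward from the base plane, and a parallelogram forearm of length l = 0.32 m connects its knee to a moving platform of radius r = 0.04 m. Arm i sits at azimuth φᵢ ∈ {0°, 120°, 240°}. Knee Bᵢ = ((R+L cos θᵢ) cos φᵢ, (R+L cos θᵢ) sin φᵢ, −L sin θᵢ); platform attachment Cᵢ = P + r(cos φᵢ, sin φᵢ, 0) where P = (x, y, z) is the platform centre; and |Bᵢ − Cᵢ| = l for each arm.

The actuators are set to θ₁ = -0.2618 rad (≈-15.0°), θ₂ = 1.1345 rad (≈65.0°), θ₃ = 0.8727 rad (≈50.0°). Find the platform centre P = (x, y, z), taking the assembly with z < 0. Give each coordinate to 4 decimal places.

φ1=0.0°: virtual centre (0.2559, 0.0000, 0.0311), radius l
arm 2 at φ=120.0°: (R−r)+L cos θ2 = 0.1907;  S2 = (-0.0954, 0.1652, -0.1088)
arm 3 at φ=240.0°: (R−r)+L cos θ3 = 0.2171;  S3 = (-0.1086, -0.1880, -0.0919)
subtract pairs → two planes through P
linear system: -0.7025x+0.3303y = -0.0183−-0.2796z; -0.7290x+-0.3761y = -0.0109−-0.2460z
det = 0.5050;  x = 0.0207+-0.3691z,  y = -0.0112+0.0615z
quadratic in z: (1.1400)z²+(0.1102)z+(-0.0460)=0, √Δ=0.4710 → z ∈ {-0.2549, 0.1583}; z = -0.2549 (taking z<0)
x = 0.1148, y = -0.0269

(0.1148, -0.0269, -0.2549)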